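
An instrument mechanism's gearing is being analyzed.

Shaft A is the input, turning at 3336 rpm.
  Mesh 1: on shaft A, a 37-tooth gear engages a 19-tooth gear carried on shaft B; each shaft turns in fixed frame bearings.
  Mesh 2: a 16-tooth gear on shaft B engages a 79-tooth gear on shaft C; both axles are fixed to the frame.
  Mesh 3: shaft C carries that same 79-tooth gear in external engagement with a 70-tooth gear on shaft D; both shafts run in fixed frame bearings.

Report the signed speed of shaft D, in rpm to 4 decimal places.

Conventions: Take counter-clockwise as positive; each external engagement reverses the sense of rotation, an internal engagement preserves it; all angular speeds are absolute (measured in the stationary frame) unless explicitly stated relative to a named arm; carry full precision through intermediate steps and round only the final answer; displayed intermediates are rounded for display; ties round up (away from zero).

-1484.8962 rpm

3-mesh fixed-axis compound train (all bearings frame-fixed)
mesh 1 [37T→19T]: ω = 3336.0000×37/19 = 6496.4211 rpm, sense flips to −
mesh 2 [16T→79T]: ω = 6496.4211×16/79 = 1315.7308 rpm, sense flips to +
mesh 3 [79T→70T]: ω = 1315.7308×79/70 = 1484.8962 rpm, sense flips to −
signed output speed = -1484.8962 rpm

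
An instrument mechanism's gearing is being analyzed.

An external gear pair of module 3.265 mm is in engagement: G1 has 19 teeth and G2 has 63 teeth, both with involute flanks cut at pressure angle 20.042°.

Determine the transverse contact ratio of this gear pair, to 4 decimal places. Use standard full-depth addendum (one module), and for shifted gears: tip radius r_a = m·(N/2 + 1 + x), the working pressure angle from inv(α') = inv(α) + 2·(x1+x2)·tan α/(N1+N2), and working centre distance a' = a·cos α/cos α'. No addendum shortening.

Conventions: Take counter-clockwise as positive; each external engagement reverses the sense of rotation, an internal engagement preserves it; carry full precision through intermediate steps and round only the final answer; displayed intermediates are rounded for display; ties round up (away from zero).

topology: single-mesh involute geometry — m = 3.265, 19T/63T pair
base radii: r_b1 = 29.139132, r_b2 = 96.619226
tip radii: r_a1 = 34.282500, r_a2 = 106.112500
no profile shift: α' = α, a' = a
action lengths: √(r_a1²−r_b1²) = 18.061030, √(r_a2²−r_b2²) = 43.870125
base pitch p_b = π·m·cos α = 9.636135
CR = (18.061030 + 43.870125 − 133.865000·sin 20.04200°)/9.636135 = 1.666065
contact ratio ≈ 1.6661

1.6661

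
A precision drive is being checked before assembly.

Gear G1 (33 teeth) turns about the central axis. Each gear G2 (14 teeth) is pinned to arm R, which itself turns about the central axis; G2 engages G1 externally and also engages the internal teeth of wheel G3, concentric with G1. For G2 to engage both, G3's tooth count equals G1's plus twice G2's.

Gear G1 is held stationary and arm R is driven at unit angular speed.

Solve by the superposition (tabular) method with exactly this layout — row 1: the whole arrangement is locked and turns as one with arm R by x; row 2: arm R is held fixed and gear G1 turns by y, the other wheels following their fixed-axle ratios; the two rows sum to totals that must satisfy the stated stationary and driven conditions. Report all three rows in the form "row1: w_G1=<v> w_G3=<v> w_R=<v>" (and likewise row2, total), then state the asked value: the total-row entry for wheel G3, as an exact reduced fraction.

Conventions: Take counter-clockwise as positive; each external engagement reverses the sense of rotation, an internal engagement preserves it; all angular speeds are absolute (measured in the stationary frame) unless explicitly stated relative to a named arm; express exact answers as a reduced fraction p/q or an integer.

topology: planetary set — G1 33T / G2 14T / G3 61T, arm = carrier (Willis)
row 1 — lock + rotate with arm: ω_sun = ω_ring = ω_arm = x
row 2 (arm held, sun turns y): ω_ring = −(33/61)·y, ω_arm = 0
boundary: total ω_sun = x + y = 0 and total ω_arm = x = 1  ⇒  y = -1, x = 1
row 2 ring = −(33/61)·(-1) = 33/61
totals (row 1 + row 2): sun 1 + (-1) = 0, ring 1 + 33/61 = 94/61, arm 1 + 0 = 1
asked cell (total, ring) = 94/61

row1: w_G1=1 w_G3=1 w_R=1
row2: w_G1=-1 w_G3=33/61 w_R=0
total: w_G1=0 w_G3=94/61 w_R=1
asked value: 94/61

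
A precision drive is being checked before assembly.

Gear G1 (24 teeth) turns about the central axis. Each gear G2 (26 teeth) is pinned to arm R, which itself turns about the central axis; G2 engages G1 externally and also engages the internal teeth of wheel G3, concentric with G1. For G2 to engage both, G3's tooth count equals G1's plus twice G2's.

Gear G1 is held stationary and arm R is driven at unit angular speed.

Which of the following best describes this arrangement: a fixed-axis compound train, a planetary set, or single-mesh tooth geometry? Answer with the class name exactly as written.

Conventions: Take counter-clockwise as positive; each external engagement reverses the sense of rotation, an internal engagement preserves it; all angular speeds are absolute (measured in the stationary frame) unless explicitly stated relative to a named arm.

planetary set

topology: planetary set — G1 24T / G2 26T / G3 76T, arm = carrier (Willis)
classification: planetary set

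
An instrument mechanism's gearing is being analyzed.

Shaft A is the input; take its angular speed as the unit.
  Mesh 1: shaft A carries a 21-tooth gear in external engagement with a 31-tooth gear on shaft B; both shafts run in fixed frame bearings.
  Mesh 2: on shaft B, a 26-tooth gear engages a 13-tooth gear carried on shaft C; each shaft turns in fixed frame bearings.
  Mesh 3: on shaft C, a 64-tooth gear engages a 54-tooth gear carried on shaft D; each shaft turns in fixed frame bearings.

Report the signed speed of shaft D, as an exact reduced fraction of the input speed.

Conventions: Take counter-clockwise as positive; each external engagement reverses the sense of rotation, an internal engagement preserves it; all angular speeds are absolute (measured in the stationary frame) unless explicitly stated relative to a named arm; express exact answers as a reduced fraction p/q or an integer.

-448/279

3-mesh fixed-axis compound train (all bearings frame-fixed)
mesh 1 [21T→31T]: |ω|/ω_in = 1×21/31 = 21/31, sense flips to −
mesh 2 [26T→13T]: |ω|/ω_in = (21/31)×26/13 = 42/31, sense flips to +
mesh 3 [64T→54T]: |ω|/ω_in = (42/31)×64/54 = 448/279, sense flips to −
signed output speed (× input speed) = -448/279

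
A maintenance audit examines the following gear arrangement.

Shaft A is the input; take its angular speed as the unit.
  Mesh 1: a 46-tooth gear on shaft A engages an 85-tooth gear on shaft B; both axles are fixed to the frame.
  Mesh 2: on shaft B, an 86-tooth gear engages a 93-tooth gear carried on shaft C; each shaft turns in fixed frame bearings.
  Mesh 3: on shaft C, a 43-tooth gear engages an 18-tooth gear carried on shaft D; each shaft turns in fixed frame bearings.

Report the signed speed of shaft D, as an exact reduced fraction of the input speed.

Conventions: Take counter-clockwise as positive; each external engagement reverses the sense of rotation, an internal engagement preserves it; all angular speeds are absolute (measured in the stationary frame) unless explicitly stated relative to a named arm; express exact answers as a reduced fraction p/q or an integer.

-85054/71145

3-mesh fixed-axis compound train (all bearings frame-fixed)
mesh 1 [46T→85T]: |ω|/ω_in = 1×46/85 = 46/85, sense flips to −
mesh 2 [86T→93T]: |ω|/ω_in = (46/85)×86/93 = 3956/7905, sense flips to +
mesh 3 [43T→18T]: |ω|/ω_in = (3956/7905)×43/18 = 85054/71145, sense flips to −
signed output speed (× input speed) = -85054/71145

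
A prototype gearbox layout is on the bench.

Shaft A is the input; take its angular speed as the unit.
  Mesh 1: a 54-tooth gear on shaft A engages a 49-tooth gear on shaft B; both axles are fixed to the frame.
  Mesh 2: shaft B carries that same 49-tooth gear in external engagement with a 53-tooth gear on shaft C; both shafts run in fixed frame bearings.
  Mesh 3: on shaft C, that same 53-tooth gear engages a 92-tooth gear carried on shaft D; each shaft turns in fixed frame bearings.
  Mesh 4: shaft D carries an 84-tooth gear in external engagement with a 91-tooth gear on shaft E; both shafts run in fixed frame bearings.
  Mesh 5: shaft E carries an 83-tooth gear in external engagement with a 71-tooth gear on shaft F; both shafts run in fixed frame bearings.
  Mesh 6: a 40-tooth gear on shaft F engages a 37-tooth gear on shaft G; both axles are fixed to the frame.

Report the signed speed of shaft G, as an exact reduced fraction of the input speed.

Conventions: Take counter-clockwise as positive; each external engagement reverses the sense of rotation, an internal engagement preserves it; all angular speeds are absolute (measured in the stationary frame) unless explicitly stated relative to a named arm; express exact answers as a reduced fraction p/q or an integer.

6-mesh fixed-axis compound train (all bearings frame-fixed)
mesh 1 [54T→49T]: |ω|/ω_in = 1×54/49 = 54/49, sense flips to −
mesh 2 [49T→53T]: |ω|/ω_in = (54/49)×49/53 = 54/53, sense flips to +
mesh 3 [53T→92T]: |ω|/ω_in = (54/53)×53/92 = 27/46, sense flips to −
mesh 4 [84T→91T]: |ω|/ω_in = (27/46)×84/91 = 162/299, sense flips to +
mesh 5 [83T→71T]: |ω|/ω_in = (162/299)×83/71 = 13446/21229, sense flips to −
mesh 6 [40T→37T]: |ω|/ω_in = (13446/21229)×40/37 = 537840/785473, sense flips to +
signed output speed (× input speed) = 537840/785473

537840/785473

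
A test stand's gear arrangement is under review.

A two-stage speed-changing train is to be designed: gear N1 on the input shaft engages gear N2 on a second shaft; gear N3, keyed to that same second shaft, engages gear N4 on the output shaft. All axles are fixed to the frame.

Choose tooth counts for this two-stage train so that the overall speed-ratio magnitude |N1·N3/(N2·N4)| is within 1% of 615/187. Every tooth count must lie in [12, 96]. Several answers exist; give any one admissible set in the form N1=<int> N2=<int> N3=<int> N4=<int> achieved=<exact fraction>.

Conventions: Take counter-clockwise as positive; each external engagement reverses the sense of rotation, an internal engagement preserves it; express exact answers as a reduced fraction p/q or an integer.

class = fixed-axis compound train [2-stage, 615/187 wanted]
target = 615/187 in lowest terms: an exact hit needs N1·N3 = k·615 and N2·N4 = k·187 for one integer k, every count in [12, 96]; additionally prefer no 1:1 stage (N1 ≠ N2, N3 ≠ N4)
k = 1: no 1:1-free in-range split of k·615 and k·187 into factor pairs; take k = 2
k = 2: N1·N3 = 1230 = 15·82, N2·N4 = 374 = 17·22
achieved = 15·82/(17·22) = 615/187; |achieved − target| = 0 ≤ 123/3740 ✓

N1=15 N2=17 N3=82 N4=22 achieved=615/187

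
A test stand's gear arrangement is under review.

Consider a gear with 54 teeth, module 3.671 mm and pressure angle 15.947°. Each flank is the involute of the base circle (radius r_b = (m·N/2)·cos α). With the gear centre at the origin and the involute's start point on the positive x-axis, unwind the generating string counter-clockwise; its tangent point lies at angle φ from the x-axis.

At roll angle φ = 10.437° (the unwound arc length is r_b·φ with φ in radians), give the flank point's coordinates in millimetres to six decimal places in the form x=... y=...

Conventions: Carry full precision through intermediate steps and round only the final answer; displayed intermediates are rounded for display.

x=96.870693 y=0.191382

single-mesh involute tooth geometry (54T wheel at module 3.671)
pitch radius r_p = m·N/2 = 3.671·54/2 = 99.117000
base radius r_b = r_p·cos α = 99.117000·cos 15.947° = 95.302607
roll angle φ = 10.437° = 0.18216001 rad
x = r_b·(cos φ + φ·sin φ) = 96.870693
y = r_b·(sin φ − φ·cos φ) = 0.191382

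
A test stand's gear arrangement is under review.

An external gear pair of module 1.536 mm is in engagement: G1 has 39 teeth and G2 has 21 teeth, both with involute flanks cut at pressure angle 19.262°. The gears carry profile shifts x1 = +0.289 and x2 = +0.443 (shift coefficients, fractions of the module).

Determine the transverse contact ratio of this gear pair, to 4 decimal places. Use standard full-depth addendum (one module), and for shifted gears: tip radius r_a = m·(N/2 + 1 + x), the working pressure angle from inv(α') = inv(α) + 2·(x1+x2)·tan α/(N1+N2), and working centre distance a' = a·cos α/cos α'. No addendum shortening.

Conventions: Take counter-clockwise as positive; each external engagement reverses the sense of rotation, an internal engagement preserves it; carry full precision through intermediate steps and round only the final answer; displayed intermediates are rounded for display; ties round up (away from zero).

single-mesh involute tooth geometry (39T engaging 21T at module 1.536)
base radii: r_b1 = 28.275286, r_b2 = 15.225154
tip radii: r_a1 = 31.931904, r_a2 = 18.344448
inv(α') = inv(19.262°) + 2·(+0.289+0.443)·tan α/(39+21) = 0.02179191  ⇒  α' = 22.59222°
a' = a·cos α / cos α' = 46.0800·cos 19.262°/cos 22.59222° = 47.116011
action lengths: √(r_a1²−r_b1²) = 14.837612, √(r_a2²−r_b2²) = 10.232960
base pitch p_b = π·m·cos α = 4.555355
CR = (14.837612 + 10.232960 − 47.116011·sin 22.59222°)/4.555355 = 1.530070
contact ratio ≈ 1.5301

1.5301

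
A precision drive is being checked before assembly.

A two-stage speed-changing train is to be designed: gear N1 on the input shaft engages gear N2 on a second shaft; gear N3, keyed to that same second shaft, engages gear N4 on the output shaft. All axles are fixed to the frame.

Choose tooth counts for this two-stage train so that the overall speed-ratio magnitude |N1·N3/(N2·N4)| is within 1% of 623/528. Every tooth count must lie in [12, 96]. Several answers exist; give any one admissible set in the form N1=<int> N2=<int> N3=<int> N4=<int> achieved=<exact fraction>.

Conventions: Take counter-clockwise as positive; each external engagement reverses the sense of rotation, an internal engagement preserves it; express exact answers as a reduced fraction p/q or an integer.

N1=14 N2=12 N3=89 N4=88 achieved=623/528

class = fixed-axis compound train [2-stage, 623/528 wanted]
target = 623/528 in lowest terms: an exact hit needs N1·N3 = k·623 and N2·N4 = k·528 for one integer k, every count in [12, 96]; additionally prefer no 1:1 stage (N1 ≠ N2, N3 ≠ N4)
k = 1: no 1:1-free in-range split of k·623 and k·528 into factor pairs; take k = 2
k = 2: N1·N3 = 1246 = 14·89, N2·N4 = 1056 = 12·88
achieved = 14·89/(12·88) = 623/528; |achieved − target| = 0 ≤ 623/52800 ✓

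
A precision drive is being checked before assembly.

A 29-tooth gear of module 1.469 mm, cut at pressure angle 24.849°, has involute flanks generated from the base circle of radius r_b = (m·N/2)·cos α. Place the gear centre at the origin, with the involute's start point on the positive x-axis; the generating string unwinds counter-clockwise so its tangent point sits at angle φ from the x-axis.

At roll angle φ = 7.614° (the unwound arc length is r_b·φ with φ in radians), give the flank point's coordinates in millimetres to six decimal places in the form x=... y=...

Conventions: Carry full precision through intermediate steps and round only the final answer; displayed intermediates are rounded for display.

single-mesh involute tooth geometry (29T wheel at module 1.469)
pitch radius r_p = m·N/2 = 1.469·29/2 = 21.300500
base radius r_b = r_p·cos α = 21.300500·cos 24.849° = 19.328466
roll angle φ = 7.614° = 0.13288937 rad
x = r_b·(cos φ + φ·sin φ) = 19.498380
y = r_b·(sin φ − φ·cos φ) = 0.015093

x=19.498380 y=0.015093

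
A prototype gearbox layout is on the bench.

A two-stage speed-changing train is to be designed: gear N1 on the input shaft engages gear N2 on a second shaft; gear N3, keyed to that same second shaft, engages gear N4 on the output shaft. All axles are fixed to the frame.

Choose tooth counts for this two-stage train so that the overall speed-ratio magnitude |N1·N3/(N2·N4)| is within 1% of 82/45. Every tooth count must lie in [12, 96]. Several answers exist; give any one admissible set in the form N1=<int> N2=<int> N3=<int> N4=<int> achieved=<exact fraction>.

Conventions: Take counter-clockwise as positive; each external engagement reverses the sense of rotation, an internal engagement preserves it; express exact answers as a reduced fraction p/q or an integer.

class = fixed-axis compound train [2-stage, 82/45 wanted]
target = 82/45 in lowest terms: an exact hit needs N1·N3 = k·82 and N2·N4 = k·45 for one integer k, every count in [12, 96]; additionally prefer no 1:1 stage (N1 ≠ N2, N3 ≠ N4)
k = 1…5: no 1:1-free in-range split of k·82 and k·45 into factor pairs; take k = 6
k = 6: N1·N3 = 492 = 12·41, N2·N4 = 270 = 15·18
achieved = 12·41/(15·18) = 82/45; |achieved − target| = 0 ≤ 41/2250 ✓

N1=12 N2=15 N3=41 N4=18 achieved=82/45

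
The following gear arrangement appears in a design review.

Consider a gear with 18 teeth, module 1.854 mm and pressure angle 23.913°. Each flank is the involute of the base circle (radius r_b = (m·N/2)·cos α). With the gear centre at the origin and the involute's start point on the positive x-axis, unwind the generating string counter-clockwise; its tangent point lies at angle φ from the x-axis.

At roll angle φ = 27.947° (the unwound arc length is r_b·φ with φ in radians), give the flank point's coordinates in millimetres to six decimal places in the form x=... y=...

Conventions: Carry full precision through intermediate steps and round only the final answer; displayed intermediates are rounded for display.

x=16.961754 y=0.576134

class = single-mesh tooth geometry [base-circle involute, m = 1.854, 18T]
pitch radius r_p = m·N/2 = 1.854·18/2 = 16.686000
base radius r_b = r_p·cos α = 16.686000·cos 23.913° = 15.253707
roll angle φ = 27.947° = 0.48776717 rad
x = r_b·(cos φ + φ·sin φ) = 16.961754
y = r_b·(sin φ − φ·cos φ) = 0.576134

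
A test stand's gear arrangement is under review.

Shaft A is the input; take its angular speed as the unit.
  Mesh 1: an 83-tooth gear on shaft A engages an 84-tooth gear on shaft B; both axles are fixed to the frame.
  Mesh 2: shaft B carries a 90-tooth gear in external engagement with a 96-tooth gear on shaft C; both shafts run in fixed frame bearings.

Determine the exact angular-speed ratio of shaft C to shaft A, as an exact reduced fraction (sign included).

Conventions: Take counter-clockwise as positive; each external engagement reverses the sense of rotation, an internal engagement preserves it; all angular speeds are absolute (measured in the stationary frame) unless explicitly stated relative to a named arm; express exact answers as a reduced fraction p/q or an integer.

class = fixed-axis compound train [2 meshes; 2 ratios multiply, 2 sense flips]
mesh 1 [83T→84T]: running ratio 83/84, sense −
mesh 2 [90T→96T]: running ratio 415/448, sense +
ω_out/ω_in = 415/448

415/448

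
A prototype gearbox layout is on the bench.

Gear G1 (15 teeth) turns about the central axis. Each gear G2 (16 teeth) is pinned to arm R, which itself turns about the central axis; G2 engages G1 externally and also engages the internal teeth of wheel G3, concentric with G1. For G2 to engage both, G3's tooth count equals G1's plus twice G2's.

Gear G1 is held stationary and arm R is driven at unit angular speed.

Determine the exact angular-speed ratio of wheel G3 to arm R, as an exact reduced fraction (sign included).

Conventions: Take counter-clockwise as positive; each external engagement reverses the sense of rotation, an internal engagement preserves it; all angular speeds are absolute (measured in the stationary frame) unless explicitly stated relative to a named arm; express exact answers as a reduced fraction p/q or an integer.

62/47

topology: planetary set — G1 15T / G2 16T / G3 47T, arm = carrier (Willis)
ring teeth: 15 + 2·16 = 47
15(ω_sun−ω_arm) = −47(ω_ring−ω_arm),  ω_sun = 0, ω_arm = 1
ω_ring = 1 − (15/47)(0−1) = 62/47
ω_out/ω_in = 62/47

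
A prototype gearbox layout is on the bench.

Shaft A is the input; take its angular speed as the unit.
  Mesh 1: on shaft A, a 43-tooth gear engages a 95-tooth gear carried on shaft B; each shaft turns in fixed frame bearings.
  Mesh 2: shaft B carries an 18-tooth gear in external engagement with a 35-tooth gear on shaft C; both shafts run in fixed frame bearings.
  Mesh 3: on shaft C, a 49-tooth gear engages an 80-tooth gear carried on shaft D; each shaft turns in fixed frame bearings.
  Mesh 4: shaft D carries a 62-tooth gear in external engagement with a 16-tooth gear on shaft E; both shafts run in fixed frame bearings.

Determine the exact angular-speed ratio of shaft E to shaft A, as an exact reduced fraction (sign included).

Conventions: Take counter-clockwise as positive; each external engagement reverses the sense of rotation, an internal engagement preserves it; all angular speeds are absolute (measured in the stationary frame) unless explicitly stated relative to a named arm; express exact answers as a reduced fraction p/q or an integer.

83979/152000

class = fixed-axis compound train [4 meshes; 4 ratios multiply, 4 sense flips]
mesh 1 [43T→95T]: running ratio 43/95, sense −
mesh 2 [18T→35T]: running ratio 774/3325, sense +
mesh 3 [49T→80T]: running ratio 2709/19000, sense −
mesh 4 [62T→16T]: running ratio 83979/152000, sense +
ω_out/ω_in = 83979/152000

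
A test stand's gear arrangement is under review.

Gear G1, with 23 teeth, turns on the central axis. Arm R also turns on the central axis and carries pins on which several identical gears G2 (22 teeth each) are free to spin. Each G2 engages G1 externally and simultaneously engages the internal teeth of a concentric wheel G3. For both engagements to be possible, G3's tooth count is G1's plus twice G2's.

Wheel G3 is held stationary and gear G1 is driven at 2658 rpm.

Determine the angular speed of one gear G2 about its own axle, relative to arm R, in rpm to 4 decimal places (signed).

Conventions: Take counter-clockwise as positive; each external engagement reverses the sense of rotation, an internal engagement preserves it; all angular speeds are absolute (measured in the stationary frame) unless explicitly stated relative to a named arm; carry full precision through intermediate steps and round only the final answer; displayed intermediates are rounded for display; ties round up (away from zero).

-2068.6758 rpm

recognized (axles ride arm R): planetary set, 23/22/67 teeth
normalise by the input: solve with ω_sun = 1, then scale by 2658 rpm
ring teeth: 23 + 2·22 = 67
23(ω_sun−ω_arm) = −67(ω_ring−ω_arm),  ω_ring = 0, ω_sun = 1
23(1−ω_arm) = −67(0−ω_arm)  ⇒  90·ω_arm = 23  ⇒  ω_arm = 23/90
sun–planet mesh: 23·(1−23/90) = −22·(ω_p−ω_arm)  ⇒  ω_p−ω_arm = -1541/1980
scale: ω_p−ω_arm = -1541/1980 × 2658 rpm = -2068.6758 rpm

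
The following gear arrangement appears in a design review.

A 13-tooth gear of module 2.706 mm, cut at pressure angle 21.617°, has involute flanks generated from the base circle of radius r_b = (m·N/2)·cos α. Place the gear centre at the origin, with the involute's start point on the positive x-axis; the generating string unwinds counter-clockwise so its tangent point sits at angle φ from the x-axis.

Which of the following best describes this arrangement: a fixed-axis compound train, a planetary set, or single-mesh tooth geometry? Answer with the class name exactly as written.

single-mesh tooth geometry

class = single-mesh tooth geometry [base-circle involute, m = 2.706, 13T]
classification: single-mesh tooth geometry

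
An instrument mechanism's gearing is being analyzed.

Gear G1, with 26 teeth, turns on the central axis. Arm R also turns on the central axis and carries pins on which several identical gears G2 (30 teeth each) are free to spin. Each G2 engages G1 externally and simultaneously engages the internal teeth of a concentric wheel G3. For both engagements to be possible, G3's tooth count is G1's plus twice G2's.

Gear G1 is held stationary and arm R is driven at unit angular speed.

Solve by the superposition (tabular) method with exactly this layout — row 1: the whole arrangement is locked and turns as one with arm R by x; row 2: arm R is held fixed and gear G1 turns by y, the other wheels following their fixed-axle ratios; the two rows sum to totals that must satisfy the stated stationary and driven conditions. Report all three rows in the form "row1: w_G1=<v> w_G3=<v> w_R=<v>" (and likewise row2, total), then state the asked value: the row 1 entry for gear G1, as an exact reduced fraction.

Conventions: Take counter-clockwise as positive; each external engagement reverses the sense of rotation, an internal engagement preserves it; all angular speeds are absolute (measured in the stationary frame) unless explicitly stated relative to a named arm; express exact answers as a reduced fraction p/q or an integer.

row1: w_G1=1 w_G3=1 w_R=1
row2: w_G1=-1 w_G3=13/43 w_R=0
total: w_G1=0 w_G3=56/43 w_R=1
asked value: 1

planetary set (26T centre, 30T on arm, 86T internal) — Willis relation
row 1 (train locked, turned with arm): all members turn x
row 2 — arm fixed, fixed-axis ratios: sun y, ring −(26/86)·y, arm 0
boundary: total ω_sun = x + y = 0 and total ω_arm = x = 1  ⇒  y = -1, x = 1
row 2 ring = −(26/86)·(-1) = 13/43
totals (row 1 + row 2): sun 1 + (-1) = 0, ring 1 + 13/43 = 56/43, arm 1 + 0 = 1
asked cell (row1, sun) = 1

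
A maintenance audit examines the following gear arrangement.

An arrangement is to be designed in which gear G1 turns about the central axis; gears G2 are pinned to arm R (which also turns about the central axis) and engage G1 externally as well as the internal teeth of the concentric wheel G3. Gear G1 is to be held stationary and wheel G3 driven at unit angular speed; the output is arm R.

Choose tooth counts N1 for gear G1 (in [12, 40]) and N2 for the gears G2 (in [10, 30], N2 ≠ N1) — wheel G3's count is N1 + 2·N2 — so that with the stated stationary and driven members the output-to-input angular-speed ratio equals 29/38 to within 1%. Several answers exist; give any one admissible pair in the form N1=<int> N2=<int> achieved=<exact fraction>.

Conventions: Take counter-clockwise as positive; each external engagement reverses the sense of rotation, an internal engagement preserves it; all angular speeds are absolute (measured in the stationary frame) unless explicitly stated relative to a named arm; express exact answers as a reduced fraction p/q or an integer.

N1=18 N2=20 achieved=29/38

class = planetary set [ratio 29/38 wanted; Willis about the carrier]
Willis with ω_sun = 0: ω_arm/ω_ring = N3/(N1+N3); set equal to 29/38  ⇒  N3/N1 = (29/38)/(1 − 29/38) = 29/9
N3 = N1 + 2·N2  ⇒  N2/N1 = (N3/N1 − 1)/2 = (29/9 − 1)/2 = 10/9
smallest multiple with N1 ≥ 12 and N2 ≥ 10: k = 2  ⇒  N1 = 2·9 = 18, N2 = 2·10 = 20 (N1 ≤ 40, N2 ≤ 30, N2 ≠ N1 ✓), N3 = 18 + 2·20 = 58
check: N3/(N1+N3) with N1 = 18, N3 = 58 gives 29/38; |achieved − target| = 0 ≤ 29/3800 ✓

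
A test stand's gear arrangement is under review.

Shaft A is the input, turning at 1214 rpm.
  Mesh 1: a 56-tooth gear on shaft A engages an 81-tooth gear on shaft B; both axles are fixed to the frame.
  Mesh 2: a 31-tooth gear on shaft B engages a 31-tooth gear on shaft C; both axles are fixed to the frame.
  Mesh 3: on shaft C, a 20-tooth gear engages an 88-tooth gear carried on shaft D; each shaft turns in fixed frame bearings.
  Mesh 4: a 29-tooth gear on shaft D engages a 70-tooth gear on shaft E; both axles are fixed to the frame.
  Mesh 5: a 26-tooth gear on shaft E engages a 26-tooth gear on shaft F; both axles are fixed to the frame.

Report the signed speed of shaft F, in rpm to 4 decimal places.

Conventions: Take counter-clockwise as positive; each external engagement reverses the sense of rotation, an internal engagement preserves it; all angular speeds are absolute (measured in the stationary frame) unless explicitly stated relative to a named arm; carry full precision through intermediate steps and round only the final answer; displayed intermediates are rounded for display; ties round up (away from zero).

topology: fixed-axis compound train — 5 meshes, A→F
mesh 1 [56T→81T]: ω = 1214.0000×56/81 = 839.3086 rpm, sense flips to −
mesh 2 [31T→31T]: ω = 839.3086×31/31 = 839.3086 rpm, sense flips to +
mesh 3 [20T→88T]: ω = 839.3086×20/88 = 190.7520 rpm, sense flips to −
mesh 4 [29T→70T]: ω = 190.7520×29/70 = 79.0258 rpm, sense flips to +
mesh 5 [26T→26T]: ω = 79.0258×26/26 = 79.0258 rpm, sense flips to −
signed output speed = -79.0258 rpm

-79.0258 rpm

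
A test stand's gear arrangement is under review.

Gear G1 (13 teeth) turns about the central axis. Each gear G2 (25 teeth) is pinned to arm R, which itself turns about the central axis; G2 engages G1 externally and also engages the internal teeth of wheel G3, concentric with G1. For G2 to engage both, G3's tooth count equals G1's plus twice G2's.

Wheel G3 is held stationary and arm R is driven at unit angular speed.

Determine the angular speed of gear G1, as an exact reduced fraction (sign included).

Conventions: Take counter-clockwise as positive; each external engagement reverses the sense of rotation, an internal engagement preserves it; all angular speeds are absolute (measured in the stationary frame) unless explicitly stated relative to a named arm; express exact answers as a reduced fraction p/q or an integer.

76/13

planetary set (13T centre, 25T on arm, 63T internal) — Willis relation
ring teeth: 13 + 2·25 = 63
13(ω_sun−ω_arm) = −63(ω_ring−ω_arm),  ω_ring = 0, ω_arm = 1
ω_sun = 1 − (63/13)(0−1) = 76/13
exact speed ratio = 76/13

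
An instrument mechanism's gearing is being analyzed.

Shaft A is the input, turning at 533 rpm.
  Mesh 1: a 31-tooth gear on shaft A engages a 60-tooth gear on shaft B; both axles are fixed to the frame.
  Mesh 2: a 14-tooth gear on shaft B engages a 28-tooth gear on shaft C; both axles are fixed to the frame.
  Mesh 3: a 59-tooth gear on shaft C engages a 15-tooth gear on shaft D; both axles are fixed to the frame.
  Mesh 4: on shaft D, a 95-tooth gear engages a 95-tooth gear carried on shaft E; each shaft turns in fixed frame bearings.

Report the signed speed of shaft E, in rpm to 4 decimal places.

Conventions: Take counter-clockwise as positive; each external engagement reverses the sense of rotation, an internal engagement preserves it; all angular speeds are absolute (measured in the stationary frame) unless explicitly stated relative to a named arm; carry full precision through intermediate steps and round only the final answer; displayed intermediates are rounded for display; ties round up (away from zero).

recognized (5 fixed axles, 4 meshes): fixed-axis compound train
mesh 1 [31T→60T]: ω = 533.0000×31/60 = 275.3833 rpm, sense flips to −
mesh 2 [14T→28T]: ω = 275.3833×14/28 = 137.6917 rpm, sense flips to +
mesh 3 [59T→15T]: ω = 137.6917×59/15 = 541.5872 rpm, sense flips to −
mesh 4 [95T→95T]: ω = 541.5872×95/95 = 541.5872 rpm, sense flips to +
signed output speed = +541.5872 rpm

+541.5872 rpm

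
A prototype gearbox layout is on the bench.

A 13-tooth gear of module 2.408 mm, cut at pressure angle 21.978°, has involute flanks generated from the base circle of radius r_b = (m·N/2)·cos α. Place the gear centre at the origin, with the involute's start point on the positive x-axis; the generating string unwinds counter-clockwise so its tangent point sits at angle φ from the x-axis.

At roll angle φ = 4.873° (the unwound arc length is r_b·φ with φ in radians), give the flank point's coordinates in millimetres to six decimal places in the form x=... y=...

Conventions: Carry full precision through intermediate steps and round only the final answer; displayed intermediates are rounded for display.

topology: single-mesh involute geometry — m = 2.408, N = 13
pitch radius r_p = m·N/2 = 2.408·13/2 = 15.652000
base radius r_b = r_p·cos α = 15.652000·cos 21.978° = 14.514532
roll angle φ = 4.873° = 0.08504989 rad
x = r_b·(cos φ + φ·sin φ) = 14.566932
y = r_b·(sin φ − φ·cos φ) = 0.002974

x=14.566932 y=0.002974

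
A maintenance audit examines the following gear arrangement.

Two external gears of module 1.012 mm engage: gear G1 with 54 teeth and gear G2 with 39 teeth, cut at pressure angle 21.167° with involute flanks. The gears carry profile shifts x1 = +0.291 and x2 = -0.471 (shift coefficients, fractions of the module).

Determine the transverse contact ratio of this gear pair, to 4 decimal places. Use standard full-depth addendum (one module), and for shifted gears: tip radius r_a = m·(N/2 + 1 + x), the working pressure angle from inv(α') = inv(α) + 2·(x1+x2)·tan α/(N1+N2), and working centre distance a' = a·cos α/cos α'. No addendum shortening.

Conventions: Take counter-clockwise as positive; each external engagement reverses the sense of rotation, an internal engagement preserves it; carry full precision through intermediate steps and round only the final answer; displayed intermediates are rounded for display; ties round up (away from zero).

recognized (one external pair, fixed centres): single-mesh tooth geometry, m = 1.012, N1 = 54, N2 = 39
base radii: r_b1 = 25.480502, r_b2 = 18.402585
tip radii: r_a1 = 28.630492, r_a2 = 20.269348
inv(α') = inv(21.167°) + 2·(+0.291-0.471)·tan α/(54+39) = 0.01627925  ⇒  α' = 20.57636°
a' = a·cos α / cos α' = 47.0580·cos 21.167°/cos 20.57636° = 46.873394
action lengths: √(r_a1²−r_b1²) = 13.055615, √(r_a2²−r_b2²) = 8.496548
base pitch p_b = π·m·cos α = 2.964791
CR = (13.055615 + 8.496548 − 46.873394·sin 20.57636°)/2.964791 = 1.712854
contact ratio ≈ 1.7129

1.7129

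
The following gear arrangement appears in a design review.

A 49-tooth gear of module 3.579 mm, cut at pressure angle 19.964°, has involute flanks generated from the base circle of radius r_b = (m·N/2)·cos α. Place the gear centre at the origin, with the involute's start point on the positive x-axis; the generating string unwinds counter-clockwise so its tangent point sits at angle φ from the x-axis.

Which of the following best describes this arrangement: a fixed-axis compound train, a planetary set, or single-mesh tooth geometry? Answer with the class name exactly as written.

single-mesh tooth geometry

single-mesh involute tooth geometry (49T wheel at module 3.579)
classification: single-mesh tooth geometry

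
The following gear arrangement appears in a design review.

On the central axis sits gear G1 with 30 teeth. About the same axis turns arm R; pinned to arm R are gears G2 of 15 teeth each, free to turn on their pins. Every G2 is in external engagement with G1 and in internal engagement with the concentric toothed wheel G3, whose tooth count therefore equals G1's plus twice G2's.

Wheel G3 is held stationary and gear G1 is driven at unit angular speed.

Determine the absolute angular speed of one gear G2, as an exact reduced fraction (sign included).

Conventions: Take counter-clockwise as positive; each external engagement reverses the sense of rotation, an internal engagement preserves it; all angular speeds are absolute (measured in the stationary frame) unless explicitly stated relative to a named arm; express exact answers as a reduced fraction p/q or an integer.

planetary set (30T centre, 15T on arm, 60T internal) — Willis relation
ring teeth: 30 + 2·15 = 60
30(ω_sun−ω_arm) = −60(ω_ring−ω_arm),  ω_ring = 0, ω_sun = 1
30(1−ω_arm) = −60(0−ω_arm)  ⇒  90·ω_arm = 30  ⇒  ω_arm = 1/3
sun–planet mesh: 30·(1−1/3) = −15·(ω_p−ω_arm)  ⇒  ω_p−ω_arm = -4/3
ω_p = 1/3 − 4/3 = -1
exact speed ratio = -1

-1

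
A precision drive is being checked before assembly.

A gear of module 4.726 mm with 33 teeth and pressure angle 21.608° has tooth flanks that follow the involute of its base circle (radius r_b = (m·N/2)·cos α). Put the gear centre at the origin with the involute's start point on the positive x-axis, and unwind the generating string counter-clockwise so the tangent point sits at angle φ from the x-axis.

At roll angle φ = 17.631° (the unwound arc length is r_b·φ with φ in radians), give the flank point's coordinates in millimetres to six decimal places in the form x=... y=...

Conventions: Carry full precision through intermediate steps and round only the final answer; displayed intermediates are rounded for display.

recognized (one wheel, involute flank): single-mesh tooth geometry, m = 4.726, N = 33
pitch radius r_p = m·N/2 = 4.726·33/2 = 77.979000
base radius r_b = r_p·cos α = 77.979000·cos 21.608° = 72.499032
roll angle φ = 17.631° = 0.30771900 rad
x = r_b·(cos φ + φ·sin φ) = 75.850704
y = r_b·(sin φ − φ·cos φ) = 0.697519

x=75.850704 y=0.697519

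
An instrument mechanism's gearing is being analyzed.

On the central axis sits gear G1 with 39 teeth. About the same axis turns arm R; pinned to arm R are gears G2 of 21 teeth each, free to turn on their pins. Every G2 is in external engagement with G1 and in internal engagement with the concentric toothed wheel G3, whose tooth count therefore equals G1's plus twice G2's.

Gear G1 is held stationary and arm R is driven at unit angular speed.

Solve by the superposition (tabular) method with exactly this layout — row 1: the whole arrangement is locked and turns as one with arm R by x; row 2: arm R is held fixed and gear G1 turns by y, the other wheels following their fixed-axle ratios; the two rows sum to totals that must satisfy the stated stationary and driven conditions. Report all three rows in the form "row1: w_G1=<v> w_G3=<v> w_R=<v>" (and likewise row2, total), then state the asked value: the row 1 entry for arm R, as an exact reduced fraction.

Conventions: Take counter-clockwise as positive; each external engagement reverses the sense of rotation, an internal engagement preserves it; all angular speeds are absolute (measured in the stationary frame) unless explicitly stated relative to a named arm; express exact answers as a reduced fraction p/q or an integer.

class = planetary set [G3 = 39+2·21 = 81; Willis about the carrier]
row 1 — lock + rotate with arm: ω_sun = ω_ring = ω_arm = x
row 2: sun turns y, ring = −(39/81)·y, arm 0
boundary: total ω_sun = x + y = 0 and total ω_arm = x = 1  ⇒  y = -1, x = 1
row 2 ring = −(39/81)·(-1) = 13/27
totals (row 1 + row 2): sun 1 + (-1) = 0, ring 1 + 13/27 = 40/27, arm 1 + 0 = 1
asked cell (row1, arm) = 1

row1: w_G1=1 w_G3=1 w_R=1
row2: w_G1=-1 w_G3=13/27 w_R=0
total: w_G1=0 w_G3=40/27 w_R=1
asked value: 1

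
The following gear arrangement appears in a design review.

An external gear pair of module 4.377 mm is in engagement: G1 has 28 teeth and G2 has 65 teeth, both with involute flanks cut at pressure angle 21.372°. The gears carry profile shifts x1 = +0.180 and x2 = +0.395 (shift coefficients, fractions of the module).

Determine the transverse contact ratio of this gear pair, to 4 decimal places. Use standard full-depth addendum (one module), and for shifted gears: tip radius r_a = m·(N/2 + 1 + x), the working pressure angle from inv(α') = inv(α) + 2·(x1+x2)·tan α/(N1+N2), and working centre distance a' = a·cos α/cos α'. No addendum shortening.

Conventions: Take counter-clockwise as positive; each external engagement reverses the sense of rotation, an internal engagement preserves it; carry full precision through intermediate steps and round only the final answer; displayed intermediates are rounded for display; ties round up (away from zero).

1.5808

class = single-mesh tooth geometry [involute pair 28T × 65T, m = 4.377]
base radii: r_b1 = 57.064158, r_b2 = 132.470367
tip radii: r_a1 = 66.442860, r_a2 = 148.358415
inv(α') = inv(21.372°) + 2·(+0.180+0.395)·tan α/(28+65) = 0.02315936  ⇒  α' = 23.03501°
a' = a·cos α / cos α' = 203.5305·cos 21.372°/cos 23.03501° = 205.956250
action lengths: √(r_a1²−r_b1²) = 34.034328, √(r_a2²−r_b2²) = 66.796865
base pitch p_b = π·m·cos α = 12.805167
CR = (34.034328 + 66.796865 − 205.956250·sin 23.03501°)/12.805167 = 1.580757
contact ratio ≈ 1.5808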